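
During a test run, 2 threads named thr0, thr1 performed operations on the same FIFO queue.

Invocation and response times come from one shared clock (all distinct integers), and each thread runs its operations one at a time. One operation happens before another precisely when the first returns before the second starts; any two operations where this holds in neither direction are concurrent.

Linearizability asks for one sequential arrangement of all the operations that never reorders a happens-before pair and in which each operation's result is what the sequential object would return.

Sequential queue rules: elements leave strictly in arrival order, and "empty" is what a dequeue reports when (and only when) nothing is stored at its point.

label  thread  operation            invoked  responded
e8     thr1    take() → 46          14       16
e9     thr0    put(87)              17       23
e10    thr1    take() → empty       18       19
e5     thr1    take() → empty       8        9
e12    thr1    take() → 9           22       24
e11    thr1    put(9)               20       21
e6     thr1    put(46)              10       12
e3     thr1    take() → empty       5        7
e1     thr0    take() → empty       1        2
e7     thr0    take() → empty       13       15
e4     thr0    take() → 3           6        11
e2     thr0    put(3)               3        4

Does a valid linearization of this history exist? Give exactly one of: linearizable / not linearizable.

linearizable

one valid linearization: e1, e2, e4, e3, e5, e6, e8, e7, e10, e11, e9, e12
1. e1 take() → empty, leaving queue <>
2. e2 put(3), leaving queue <3>
3. e4 take() → 3, leaving queue <>
4. e3 take() → empty, leaving queue <>
5. e5 take() → empty, leaving queue <>
6. e6 put(46), leaving queue <46>
7. e8 take() → 46, leaving queue <>
8. e7 take() → empty, leaving queue <>
9. e10 take() → empty, leaving queue <>
10. e11 put(9), leaving queue <9>
11. e9 put(87), leaving queue <9,87>
12. e12 take() → 9, leaving queue <87>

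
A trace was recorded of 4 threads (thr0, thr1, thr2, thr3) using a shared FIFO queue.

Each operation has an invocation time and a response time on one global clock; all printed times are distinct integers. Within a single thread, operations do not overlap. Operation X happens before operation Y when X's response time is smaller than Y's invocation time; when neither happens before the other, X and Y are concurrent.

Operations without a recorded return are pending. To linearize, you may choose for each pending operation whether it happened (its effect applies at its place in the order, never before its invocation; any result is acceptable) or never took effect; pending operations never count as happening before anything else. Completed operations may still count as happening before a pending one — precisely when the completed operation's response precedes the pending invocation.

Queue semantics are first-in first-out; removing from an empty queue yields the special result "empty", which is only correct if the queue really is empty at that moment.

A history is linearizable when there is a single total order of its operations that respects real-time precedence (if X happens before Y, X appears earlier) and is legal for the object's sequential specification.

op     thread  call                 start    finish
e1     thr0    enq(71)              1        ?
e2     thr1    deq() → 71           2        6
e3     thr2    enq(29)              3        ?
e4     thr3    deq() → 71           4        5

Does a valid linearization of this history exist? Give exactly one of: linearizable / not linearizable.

not linearizable

prefix check: 1..5 passes, 1..6 fails once e2's time-6 response joins
all 2 real-time-respecting orders fail — 2 completed FIFO queue operations, no legal replay
including or dropping the 2 pending operations (e1, e3) in any combination fails
one such order, e2, e4 (pending dropped), breaks at step 1 where e2 deq() → 71 is illegal
one such order, e4, e2 (pending dropped), breaks at step 1 where e4 deq() → 71 is illegal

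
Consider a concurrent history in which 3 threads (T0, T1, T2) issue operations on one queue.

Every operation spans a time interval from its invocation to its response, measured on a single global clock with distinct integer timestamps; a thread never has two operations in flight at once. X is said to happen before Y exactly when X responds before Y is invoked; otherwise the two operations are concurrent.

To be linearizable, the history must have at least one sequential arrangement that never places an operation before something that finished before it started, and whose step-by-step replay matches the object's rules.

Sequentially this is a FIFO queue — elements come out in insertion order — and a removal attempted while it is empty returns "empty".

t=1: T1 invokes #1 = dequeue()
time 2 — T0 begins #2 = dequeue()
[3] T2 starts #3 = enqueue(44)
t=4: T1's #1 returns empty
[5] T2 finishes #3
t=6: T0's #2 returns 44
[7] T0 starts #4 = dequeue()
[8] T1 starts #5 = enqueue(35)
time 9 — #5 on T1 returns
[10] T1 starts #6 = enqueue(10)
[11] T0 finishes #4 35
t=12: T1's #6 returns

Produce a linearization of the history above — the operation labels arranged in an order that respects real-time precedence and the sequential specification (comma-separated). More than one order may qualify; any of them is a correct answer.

#1, #3, #2, #5, #4, #6

step 1: #1 dequeue() → empty — queue <>
step 2: #3 enqueue(44) — queue <44>
step 3: #2 dequeue() → 44 — queue <>
step 4: #5 enqueue(35) — queue <35>
step 5: #4 dequeue() → 35 — queue <>
step 6: #6 enqueue(10) — queue <10>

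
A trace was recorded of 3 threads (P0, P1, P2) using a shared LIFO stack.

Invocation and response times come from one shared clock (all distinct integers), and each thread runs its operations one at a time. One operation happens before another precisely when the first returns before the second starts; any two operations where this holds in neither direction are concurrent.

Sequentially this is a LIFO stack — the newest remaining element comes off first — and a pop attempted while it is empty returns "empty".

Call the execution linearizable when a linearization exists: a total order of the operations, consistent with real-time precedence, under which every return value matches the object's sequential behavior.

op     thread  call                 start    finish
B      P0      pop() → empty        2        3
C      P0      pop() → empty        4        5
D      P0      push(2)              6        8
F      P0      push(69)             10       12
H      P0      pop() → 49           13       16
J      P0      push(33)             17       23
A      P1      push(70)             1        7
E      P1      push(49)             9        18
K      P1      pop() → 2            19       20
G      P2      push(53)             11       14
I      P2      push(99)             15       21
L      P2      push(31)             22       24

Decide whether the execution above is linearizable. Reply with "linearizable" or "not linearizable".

the violation lands at event 20, K's response at time 20: events 1..19 linearize, events 1..20 do not
checked exhaustively: 48 real-time-consistent orders of 9 completed operations, zero legal LIFO stack replays
include/drop combinations of the 2 pending operations (I, J) were all tried; none helps
sample order A, B, C, D, E, F, G, H, K (pending dropped) stalls at step 2 — B pop() → empty has no legal effect
sample order A, B, C, D, E, F, H, G, K (pending dropped) stalls at step 2 — B pop() → empty has no legal effect

not linearizable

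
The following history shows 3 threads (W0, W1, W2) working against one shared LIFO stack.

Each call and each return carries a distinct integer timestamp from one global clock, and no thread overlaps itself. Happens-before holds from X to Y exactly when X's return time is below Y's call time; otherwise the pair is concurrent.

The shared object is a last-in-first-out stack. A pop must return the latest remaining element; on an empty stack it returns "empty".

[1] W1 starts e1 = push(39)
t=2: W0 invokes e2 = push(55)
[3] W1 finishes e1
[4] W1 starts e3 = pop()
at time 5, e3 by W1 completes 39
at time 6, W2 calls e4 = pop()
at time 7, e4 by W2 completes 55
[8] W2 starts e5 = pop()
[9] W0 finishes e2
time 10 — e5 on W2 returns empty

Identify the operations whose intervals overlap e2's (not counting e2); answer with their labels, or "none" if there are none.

e1, e3, e4, e5

e2 spans [2,9]; an op avoiding the whole window 2..9 is ordered, any other is concurrent
e1 [1,3]: concurrent
e3 [4,5]: concurrent
e4 [6,7]: concurrent
e5 [8,10]: concurrent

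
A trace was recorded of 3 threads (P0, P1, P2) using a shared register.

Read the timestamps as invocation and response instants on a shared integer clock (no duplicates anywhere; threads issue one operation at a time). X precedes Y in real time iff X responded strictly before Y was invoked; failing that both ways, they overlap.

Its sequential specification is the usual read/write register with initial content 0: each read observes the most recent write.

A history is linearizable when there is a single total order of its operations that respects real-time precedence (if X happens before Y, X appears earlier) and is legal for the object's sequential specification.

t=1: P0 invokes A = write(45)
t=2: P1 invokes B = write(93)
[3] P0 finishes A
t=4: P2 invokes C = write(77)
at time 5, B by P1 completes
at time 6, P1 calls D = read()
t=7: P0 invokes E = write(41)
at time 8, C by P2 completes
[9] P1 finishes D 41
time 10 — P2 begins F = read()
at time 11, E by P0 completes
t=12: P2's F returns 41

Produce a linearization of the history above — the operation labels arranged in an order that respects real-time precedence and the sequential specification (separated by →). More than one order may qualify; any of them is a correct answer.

A → B → C → E → D → F

1. A write(45), leaving value 45
2. B write(93), leaving value 93
3. C write(77), leaving value 77
4. E write(41), leaving value 41
5. D read() → 41, leaving value 41
6. F read() → 41, leaving value 41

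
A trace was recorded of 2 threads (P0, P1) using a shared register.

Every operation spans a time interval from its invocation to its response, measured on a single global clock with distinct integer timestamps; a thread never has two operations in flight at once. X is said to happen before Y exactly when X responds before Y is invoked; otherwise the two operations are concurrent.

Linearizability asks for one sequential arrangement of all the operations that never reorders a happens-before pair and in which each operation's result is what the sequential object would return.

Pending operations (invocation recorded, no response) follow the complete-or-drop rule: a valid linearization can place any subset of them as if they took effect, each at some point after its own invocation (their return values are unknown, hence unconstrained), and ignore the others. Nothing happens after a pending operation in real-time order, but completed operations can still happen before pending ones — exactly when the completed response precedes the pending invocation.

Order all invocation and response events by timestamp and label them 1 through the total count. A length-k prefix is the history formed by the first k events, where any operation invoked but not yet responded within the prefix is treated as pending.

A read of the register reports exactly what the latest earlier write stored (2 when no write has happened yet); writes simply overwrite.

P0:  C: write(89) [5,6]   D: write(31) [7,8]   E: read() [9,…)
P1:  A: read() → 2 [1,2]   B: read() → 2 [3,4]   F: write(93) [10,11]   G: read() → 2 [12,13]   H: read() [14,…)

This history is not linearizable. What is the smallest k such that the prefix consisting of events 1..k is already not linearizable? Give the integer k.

13

one valid order for events 1..12 is A, B, C, D, E, F:
1. A read() → 2, leaving value 2
2. B read() → 2, leaving value 2
3. C write(89), leaving value 89
4. D write(31), leaving value 31
5. E read() (pending, included), leaving value 31
6. F write(93), leaving value 93
event 13 — G's response, time 13 — after it, nothing linearizes
completion choices over the 1 pending operation (E) were checked; none helps
for example A, B, C, D, F, G (pending dropped) fails at step 6: G read() → 2 is not legal there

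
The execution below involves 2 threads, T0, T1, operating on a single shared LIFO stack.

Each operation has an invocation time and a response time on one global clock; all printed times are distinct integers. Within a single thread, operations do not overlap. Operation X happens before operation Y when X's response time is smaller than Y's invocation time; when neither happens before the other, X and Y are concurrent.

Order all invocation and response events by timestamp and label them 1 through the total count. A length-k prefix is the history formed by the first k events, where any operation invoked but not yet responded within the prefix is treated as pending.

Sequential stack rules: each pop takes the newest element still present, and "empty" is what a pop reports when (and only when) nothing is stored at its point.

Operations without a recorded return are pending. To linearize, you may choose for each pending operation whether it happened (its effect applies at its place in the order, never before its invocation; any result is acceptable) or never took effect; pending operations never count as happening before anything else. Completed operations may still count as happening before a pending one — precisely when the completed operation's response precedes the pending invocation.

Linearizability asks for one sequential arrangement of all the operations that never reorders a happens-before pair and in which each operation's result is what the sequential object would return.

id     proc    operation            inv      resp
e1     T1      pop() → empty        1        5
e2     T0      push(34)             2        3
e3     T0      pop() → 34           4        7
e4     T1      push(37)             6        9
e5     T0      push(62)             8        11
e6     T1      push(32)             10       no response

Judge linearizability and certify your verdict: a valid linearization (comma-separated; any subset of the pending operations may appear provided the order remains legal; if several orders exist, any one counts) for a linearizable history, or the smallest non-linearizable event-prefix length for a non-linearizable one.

linearizable — witness: e1, e2, e3, e4, e5

step 1: e1 pop() → empty — stack <>
step 2: e2 push(34) — stack <34>
step 3: e3 pop() → 34 — stack <>
step 4: e4 push(37) — stack <37>
step 5: e5 push(62) — stack <37,62>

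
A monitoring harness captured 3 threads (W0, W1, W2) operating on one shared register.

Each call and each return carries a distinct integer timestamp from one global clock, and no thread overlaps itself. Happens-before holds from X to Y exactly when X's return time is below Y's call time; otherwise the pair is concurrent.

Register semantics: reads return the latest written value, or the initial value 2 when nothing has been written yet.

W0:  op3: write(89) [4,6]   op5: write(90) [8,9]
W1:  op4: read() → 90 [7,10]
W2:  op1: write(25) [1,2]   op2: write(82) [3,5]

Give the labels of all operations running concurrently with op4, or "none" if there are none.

op5

op4 runs from 7 to 10; window-overlapping ops are concurrent
op1 [1,2]: before
op2 [3,5]: before
op3 [4,6]: before
op5 [8,9]: concurrent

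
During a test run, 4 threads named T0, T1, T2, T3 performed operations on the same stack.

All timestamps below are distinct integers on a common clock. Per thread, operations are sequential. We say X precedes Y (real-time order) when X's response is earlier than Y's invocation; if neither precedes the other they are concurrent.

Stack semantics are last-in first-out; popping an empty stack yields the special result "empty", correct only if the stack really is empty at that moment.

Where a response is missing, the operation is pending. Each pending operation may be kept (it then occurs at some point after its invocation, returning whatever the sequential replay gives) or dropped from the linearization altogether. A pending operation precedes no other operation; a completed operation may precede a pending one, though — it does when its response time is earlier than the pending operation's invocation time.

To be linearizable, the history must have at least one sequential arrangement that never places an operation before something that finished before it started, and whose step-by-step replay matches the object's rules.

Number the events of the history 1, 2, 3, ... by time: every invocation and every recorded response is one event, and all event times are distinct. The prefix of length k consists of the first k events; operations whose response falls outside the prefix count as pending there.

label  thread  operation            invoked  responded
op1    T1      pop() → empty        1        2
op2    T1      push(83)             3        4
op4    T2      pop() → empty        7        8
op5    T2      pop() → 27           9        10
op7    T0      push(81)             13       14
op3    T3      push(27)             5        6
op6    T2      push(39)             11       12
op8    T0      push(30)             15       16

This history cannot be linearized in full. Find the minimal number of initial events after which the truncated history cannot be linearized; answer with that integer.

a valid linearization of events 1..7 exists, for instance op1, op2, op3:
1. op1 pop() → empty, leaving stack <>
2. op2 push(83), leaving stack <83>
3. op3 push(27), leaving stack <83,27>
adding event 8 (op4 responds at 8) leaves no legal real-time order
sample order op1, op2, op3, op4 stalls at step 4 — op4 pop() → empty has no legal effect

8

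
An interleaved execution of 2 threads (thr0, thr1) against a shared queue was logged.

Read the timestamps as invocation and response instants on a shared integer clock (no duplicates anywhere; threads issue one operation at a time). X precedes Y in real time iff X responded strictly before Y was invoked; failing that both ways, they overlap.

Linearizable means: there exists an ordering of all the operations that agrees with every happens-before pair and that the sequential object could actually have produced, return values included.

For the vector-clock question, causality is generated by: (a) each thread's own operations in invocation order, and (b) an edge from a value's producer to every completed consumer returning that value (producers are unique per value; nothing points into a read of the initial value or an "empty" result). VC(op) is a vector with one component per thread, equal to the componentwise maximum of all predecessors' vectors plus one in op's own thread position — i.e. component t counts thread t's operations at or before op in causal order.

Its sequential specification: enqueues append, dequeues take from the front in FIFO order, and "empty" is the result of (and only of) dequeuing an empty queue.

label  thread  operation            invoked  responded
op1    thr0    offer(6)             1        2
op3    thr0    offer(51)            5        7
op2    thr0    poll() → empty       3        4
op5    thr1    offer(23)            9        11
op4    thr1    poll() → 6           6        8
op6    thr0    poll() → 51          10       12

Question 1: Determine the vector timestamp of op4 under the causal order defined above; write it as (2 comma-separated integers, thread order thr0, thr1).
(1, 1)

root op op1, invoked 1: fresh clock plus thr0's own tick → (1, 0)
merge at op4 (invoked 6): VC(op1)=(1, 0), own-thread bump on thr1 → (1, 1)
merge at op2 (invoked 3): VC(op1)=(1, 0), own-thread bump on thr0 → (2, 0)
merge at op5 (invoked 9): VC(op4)=(1, 1), own-thread bump on thr1 → (1, 2)
merge at op3 (invoked 5): VC(op2)=(2, 0), own-thread bump on thr0 → (3, 0)
merge at op6 (invoked 10): VC(op3)=(3, 0), own-thread bump on thr0 → (4, 0)
target: VC(op4) = (1, 1)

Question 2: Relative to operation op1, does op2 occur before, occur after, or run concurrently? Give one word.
after

op2 spans [3,4], op1 spans [1,2]
resp(op1)=2 < inv(op2)=3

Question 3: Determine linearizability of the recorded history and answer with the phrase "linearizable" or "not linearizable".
not linearizable

already the first 4 events (up to op2's response at time 4) admit no linearization; the first 3 still do
a single order respects real time; the 2 completed queue operations fail replay along it
one such order, op1, op2, breaks at step 2 where op2 poll() → empty is illegal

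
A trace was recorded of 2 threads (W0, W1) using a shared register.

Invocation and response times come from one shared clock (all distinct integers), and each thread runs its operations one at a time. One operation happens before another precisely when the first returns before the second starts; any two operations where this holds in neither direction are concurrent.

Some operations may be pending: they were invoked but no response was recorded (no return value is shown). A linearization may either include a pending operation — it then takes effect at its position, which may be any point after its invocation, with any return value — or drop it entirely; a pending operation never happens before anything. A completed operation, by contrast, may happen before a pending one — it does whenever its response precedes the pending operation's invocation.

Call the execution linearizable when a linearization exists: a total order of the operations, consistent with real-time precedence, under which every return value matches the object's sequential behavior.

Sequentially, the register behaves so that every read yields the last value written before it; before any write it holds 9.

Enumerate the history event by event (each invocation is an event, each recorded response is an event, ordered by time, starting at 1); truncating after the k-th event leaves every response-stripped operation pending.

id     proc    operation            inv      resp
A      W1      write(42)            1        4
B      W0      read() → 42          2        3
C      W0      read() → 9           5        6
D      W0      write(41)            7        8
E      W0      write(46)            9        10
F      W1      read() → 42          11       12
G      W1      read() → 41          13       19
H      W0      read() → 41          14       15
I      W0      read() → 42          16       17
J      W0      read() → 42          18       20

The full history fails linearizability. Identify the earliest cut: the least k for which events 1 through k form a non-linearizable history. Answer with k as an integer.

6

events 1..5 are still linearizable — one witness is A, B:
after step 1 (A write(42)): value 42
after step 2 (B read() → 42): value 42
include event 6 — C responding at 6 — and every candidate order breaks
e.g. A, B, C: illegal at step 3, since C read() → 9 cannot apply there
e.g. B, A, C: illegal at step 1, since B read() → 42 cannot apply there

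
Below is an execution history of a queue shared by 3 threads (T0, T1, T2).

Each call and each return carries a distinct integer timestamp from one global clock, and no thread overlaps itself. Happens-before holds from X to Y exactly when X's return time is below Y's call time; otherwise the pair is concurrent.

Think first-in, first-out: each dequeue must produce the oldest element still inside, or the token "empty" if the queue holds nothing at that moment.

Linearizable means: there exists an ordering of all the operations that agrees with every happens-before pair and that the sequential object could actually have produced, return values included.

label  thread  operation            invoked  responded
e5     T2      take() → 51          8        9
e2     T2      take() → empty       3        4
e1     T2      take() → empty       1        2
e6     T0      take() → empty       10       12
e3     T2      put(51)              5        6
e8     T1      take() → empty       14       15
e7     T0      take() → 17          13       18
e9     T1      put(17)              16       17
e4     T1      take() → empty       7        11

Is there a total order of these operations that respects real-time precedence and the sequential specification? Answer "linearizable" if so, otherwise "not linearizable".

linearizable

one valid linearization: e1, e2, e3, e5, e4, e6, e8, e9, e7
after step 1 (e1 take() → empty): queue <>
after step 2 (e2 take() → empty): queue <>
after step 3 (e3 put(51)): queue <51>
after step 4 (e5 take() → 51): queue <>
after step 5 (e4 take() → empty): queue <>
after step 6 (e6 take() → empty): queue <>
after step 7 (e8 take() → empty): queue <>
after step 8 (e9 put(17)): queue <17>
after step 9 (e7 take() → 17): queue <>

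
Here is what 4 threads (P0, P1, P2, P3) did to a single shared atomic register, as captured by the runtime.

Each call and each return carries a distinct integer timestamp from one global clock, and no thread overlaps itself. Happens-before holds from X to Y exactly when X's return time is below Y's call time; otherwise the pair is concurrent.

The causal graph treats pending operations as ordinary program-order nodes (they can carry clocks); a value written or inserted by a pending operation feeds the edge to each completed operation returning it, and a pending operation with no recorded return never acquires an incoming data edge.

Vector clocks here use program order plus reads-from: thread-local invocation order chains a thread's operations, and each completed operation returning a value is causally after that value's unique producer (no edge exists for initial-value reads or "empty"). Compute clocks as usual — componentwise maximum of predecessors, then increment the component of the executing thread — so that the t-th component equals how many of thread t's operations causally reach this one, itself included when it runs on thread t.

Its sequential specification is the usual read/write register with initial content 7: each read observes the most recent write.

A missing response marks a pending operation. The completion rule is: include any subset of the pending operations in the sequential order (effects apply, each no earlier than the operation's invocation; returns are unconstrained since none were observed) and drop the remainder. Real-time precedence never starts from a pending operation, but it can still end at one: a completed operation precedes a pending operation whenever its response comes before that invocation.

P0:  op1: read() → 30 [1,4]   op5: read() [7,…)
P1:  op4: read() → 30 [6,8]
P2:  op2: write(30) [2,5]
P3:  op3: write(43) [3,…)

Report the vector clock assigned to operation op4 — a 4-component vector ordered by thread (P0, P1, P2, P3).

op3, invoked 3, has no incoming edges; only P3's bump applies → (0, 0, 0, 1)
op2, invoked 2, has no incoming edges; only P2's bump applies → (0, 0, 1, 0)
invoked at 6, op4 merges VC(op2)=(0, 0, 1, 0) and bumps P1's slot → (0, 1, 1, 0)
invoked at 1, op1 merges VC(op2)=(0, 0, 1, 0) and bumps P0's slot → (1, 0, 1, 0)
invoked at 7, op5 merges VC(op1)=(1, 0, 1, 0) and bumps P0's slot → (2, 0, 1, 0)
target: VC(op4) = (0, 1, 1, 0)

(0, 1, 1, 0)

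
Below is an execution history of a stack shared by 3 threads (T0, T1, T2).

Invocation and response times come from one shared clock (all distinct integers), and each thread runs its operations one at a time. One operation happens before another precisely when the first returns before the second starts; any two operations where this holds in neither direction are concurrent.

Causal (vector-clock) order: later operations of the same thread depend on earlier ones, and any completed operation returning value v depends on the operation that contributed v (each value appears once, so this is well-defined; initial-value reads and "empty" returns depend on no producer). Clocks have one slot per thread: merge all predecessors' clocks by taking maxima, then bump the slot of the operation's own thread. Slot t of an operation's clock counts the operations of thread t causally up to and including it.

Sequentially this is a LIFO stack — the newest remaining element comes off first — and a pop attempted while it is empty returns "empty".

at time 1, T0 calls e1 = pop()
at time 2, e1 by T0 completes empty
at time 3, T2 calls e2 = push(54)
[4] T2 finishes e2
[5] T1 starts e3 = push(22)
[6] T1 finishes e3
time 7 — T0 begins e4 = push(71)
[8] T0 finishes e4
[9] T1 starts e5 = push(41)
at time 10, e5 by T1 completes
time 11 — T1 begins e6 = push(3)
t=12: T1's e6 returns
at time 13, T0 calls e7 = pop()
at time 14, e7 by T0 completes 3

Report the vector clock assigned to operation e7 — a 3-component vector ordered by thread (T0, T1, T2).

VC(e2, invoked at 3): no causal predecessors; +1 on T2 → (0, 0, 1)
VC(e3, invoked at 5): no causal predecessors; +1 on T1 → (0, 1, 0)
VC(e1, invoked at 1): no causal predecessors; +1 on T0 → (1, 0, 0)
e5 (invocation 9): componentwise max over VC(e3)=(0, 1, 0), +1 at T1, giving (0, 2, 0)
e4 (invocation 7): componentwise max over VC(e1)=(1, 0, 0), +1 at T0, giving (2, 0, 0)
e6 (invocation 11): componentwise max over VC(e5)=(0, 2, 0), +1 at T1, giving (0, 3, 0)
e7 (invocation 13): componentwise max over VC(e4)=(2, 0, 0), VC(e6)=(0, 3, 0), +1 at T0, giving (3, 3, 0)
target: VC(e7) = (3, 3, 0)

(3, 3, 0)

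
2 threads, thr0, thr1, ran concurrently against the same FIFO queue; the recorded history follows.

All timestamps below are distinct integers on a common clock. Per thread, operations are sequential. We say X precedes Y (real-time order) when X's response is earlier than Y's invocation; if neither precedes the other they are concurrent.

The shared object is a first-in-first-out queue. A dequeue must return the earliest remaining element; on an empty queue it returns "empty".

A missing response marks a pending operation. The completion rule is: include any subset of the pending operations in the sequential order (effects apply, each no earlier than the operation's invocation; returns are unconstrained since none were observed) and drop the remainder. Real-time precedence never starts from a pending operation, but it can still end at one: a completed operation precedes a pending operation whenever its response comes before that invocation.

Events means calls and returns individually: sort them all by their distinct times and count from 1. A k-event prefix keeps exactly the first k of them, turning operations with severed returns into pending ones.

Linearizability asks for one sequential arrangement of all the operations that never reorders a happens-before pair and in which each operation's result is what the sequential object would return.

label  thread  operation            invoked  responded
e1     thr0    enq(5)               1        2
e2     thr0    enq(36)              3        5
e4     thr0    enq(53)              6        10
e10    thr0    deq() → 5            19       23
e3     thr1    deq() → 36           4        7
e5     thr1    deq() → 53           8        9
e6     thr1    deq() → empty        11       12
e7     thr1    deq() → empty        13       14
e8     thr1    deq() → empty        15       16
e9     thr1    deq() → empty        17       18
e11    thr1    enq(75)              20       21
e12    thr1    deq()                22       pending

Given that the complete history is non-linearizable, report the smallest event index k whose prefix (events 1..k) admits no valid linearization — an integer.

7

events 1..6 are still linearizable — one witness is e1, e2:
1. e1 enq(5), leaving queue <5>
2. e2 enq(36), leaving queue <5,36>
with event 7 included (e3 responding at time 7), all real-time-consistent orders fail
no completion choice of the 1 pending operation (e4) rescues it — every subset was tried
e.g. e1, e2, e3 (pending dropped): illegal at step 3, since e3 deq() → 36 cannot apply there
e.g. e1, e3, e2 (pending dropped): illegal at step 2, since e3 deq() → 36 cannot apply there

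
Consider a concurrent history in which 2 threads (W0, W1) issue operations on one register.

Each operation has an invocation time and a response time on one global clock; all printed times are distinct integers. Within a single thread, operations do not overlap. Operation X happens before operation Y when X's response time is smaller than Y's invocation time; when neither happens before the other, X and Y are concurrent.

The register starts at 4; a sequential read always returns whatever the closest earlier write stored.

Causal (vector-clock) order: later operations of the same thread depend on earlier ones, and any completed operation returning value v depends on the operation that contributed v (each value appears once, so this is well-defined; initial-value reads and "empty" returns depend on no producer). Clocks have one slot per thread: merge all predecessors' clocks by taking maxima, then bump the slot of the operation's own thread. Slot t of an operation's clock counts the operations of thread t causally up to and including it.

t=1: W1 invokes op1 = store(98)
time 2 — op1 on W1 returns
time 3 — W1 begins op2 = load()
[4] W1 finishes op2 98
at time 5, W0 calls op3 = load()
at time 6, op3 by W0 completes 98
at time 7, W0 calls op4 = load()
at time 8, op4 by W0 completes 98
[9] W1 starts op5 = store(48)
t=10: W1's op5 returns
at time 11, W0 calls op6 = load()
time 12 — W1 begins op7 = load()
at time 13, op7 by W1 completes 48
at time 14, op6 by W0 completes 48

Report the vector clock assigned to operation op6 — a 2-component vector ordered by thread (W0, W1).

VC(op1, invoked at 1): no causal predecessors; +1 on W1 → (0, 1)
merge at op2 (invoked 3): VC(op1)=(0, 1), own-thread bump on W1 → (0, 2)
merge at op3 (invoked 5): VC(op1)=(0, 1), own-thread bump on W0 → (1, 1)
merge at op5 (invoked 9): VC(op2)=(0, 2), own-thread bump on W1 → (0, 3)
merge at op4 (invoked 7): VC(op1)=(0, 1), VC(op3)=(1, 1), own-thread bump on W0 → (2, 1)
merge at op7 (invoked 12): VC(op5)=(0, 3), own-thread bump on W1 → (0, 4)
merge at op6 (invoked 11): VC(op4)=(2, 1), VC(op5)=(0, 3), own-thread bump on W0 → (3, 3)
target: VC(op6) = (3, 3)

(3, 3)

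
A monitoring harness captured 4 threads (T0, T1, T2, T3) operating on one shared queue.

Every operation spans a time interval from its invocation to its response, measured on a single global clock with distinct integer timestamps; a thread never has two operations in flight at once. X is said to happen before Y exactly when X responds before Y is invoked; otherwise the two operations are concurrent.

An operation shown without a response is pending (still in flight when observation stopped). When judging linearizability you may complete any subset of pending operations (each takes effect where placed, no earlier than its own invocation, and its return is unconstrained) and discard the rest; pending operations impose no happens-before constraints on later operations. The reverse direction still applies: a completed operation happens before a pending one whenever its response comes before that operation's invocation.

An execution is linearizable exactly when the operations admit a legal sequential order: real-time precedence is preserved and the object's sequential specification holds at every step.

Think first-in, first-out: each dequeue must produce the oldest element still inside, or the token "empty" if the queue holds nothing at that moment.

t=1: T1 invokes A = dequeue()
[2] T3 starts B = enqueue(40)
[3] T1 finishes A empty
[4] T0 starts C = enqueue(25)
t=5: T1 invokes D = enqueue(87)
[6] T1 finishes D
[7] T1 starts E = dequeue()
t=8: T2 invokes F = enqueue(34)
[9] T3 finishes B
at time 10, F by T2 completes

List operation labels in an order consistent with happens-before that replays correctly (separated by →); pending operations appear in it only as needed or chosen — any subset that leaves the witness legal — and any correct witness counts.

A → B → C → D → E → F

step 1: A dequeue() → empty — queue <>
step 2: B enqueue(40) — queue <40>
step 3: C enqueue(25) (pending, included) — queue <40,25>
step 4: D enqueue(87) — queue <40,25,87>
step 5: E dequeue() (pending, included) — queue <25,87>
step 6: F enqueue(34) — queue <25,87,34>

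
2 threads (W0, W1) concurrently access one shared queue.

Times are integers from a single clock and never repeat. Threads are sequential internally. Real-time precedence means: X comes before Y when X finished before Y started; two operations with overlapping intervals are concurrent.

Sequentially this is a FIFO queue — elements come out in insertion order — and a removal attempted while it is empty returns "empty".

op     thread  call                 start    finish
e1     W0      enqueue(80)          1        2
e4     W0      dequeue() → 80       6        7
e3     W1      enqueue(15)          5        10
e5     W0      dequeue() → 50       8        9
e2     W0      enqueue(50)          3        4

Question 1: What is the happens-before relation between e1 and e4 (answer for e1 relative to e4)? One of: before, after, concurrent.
e1 spans [1,2], e4 spans [6,7]
resp(e1)=2 < inv(e4)=6

before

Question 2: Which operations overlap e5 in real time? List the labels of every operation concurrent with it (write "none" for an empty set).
e5 spans [8,9]; an op avoiding the whole window 8..9 is ordered, any other is concurrent
e1 [1,2]: before
e2 [3,4]: before
e3 [5,10]: concurrent
e4 [6,7]: before

e3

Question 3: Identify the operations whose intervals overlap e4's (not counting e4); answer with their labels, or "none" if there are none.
e4 runs from 6 to 7; window-overlapping ops are concurrent
e1 [1,2]: before
e2 [3,4]: before
e3 [5,10]: concurrent
e5 [8,9]: after

e3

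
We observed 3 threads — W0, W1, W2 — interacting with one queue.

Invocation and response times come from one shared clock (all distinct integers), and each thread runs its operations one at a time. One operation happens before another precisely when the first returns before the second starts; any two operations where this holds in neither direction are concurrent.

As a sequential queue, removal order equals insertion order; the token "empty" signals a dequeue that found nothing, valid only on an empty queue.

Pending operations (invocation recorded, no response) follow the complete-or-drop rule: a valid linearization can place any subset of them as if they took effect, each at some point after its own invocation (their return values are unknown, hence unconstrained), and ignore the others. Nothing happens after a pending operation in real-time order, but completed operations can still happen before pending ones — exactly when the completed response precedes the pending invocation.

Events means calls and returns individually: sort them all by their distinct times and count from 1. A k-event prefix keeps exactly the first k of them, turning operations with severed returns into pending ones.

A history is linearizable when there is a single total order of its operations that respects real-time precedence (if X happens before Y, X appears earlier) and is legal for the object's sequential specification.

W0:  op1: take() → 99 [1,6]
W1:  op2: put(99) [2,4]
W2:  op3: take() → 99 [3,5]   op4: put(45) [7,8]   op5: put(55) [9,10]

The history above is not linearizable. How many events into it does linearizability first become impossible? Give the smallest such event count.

events 1..5 are linearizable, e.g. via op1, op2, op3:
step 1: op1 take() (pending, included) — queue <>
step 2: op2 put(99) — queue <99>
step 3: op3 take() → 99 — queue <>
adding event 6 (op1 responds at 6) leaves no legal real-time order
one such order, op1, op2, op3, breaks at step 1 where op1 take() → 99 is illegal
one such order, op1, op3, op2, breaks at step 1 where op1 take() → 99 is illegal

6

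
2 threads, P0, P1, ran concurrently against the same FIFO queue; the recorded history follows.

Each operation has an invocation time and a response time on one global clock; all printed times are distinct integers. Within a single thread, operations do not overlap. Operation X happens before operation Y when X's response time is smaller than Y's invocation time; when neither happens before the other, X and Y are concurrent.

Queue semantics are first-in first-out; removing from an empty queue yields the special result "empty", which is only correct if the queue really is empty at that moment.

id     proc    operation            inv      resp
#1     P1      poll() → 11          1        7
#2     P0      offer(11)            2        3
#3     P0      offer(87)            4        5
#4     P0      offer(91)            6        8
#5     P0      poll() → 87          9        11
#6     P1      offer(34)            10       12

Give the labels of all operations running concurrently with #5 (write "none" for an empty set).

#5 spans [9,11]: anything still running between times 9 and 11 counts as concurrent
#1 [1,7]: before
#2 [2,3]: before
#3 [4,5]: before
#4 [6,8]: before
#6 [10,12]: concurrent

#6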